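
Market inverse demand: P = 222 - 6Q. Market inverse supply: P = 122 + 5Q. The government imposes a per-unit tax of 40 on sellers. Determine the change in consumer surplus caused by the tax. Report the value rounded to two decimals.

Without the tax, 222 - 6Q = 122 + 5Q so Q* = 9.0909 and P* = 167.4545.
With the tax, sellers need 40 more per unit: 222 - 6Q = 122 + 5Q + 40, so Q_t = 5.4545. Buyers pay P_b = 189.2727; sellers receive P_s = P_b - 40 = 149.2727.
CS falls from (1/2)(9.0909)(54.5455) = 247.9339 to (1/2)(5.4545)(32.7273) = 89.2562, a change of -158.6777.

-158.68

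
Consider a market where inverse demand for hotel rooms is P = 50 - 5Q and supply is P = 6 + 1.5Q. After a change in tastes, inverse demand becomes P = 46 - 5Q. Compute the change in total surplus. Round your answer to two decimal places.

-25.85

Initial equilibrium: Q_0 = 6.7692, P_0 = 16.1538; CS_0 = (1/2)(6.7692)(33.8462) = 114.5562, PS_0 = (1/2)(6.7692)(10.1538) = 34.3669.
New equilibrium: 46 - 5Q = 6 + 1.5Q gives Q_1 = 6.1538, P_1 = 15.2308; CS_1 = 94.6746, PS_1 = 28.4024.
Change in total surplus = (94.6746 + 28.4024) - (114.5562 + 34.3669) = -25.8462.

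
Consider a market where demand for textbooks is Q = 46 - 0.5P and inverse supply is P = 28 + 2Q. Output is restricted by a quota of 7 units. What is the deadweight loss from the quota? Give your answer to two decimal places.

Rewriting demand in inverse form: P = 92 - 2Q.
Unrestricted equilibrium: Q* = (92 - 28)/(2 + 2) = 16.
At Q = 7 the demand price is 92 - 2(7) = 78 and the supply price is 28 + 2(7) = 42.
DWL = (1/2)(gap between curves at 7) x (Q* - 7) = (1/2)(36)(9) = 162.

162.00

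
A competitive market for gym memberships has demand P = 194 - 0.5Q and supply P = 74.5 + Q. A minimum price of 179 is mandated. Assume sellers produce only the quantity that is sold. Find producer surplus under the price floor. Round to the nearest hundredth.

2685.00

Free-market equilibrium: 194 - 0.5Q = 74.5 + Q gives Q* = 79.6667, P* = 154.1667.
At the floor price 179, quantity demanded is (194 - 179)/0.5 = 30; demand is the short side, so Q = 30 trades at P = 179.
The supply price at Q = 30 is 104.5. PS is the trapezoid between 179 and supply over [0, 30]: (1/2)[(179 - 74.5) + (179 - 104.5)](30) = 2685.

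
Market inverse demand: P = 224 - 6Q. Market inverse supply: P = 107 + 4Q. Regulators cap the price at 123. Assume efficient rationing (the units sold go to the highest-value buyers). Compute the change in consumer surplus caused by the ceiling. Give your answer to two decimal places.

Free-market equilibrium: 224 - 6Q = 107 + 4Q gives Q* = 11.7, P* = 153.8.
At the ceiling price 123, quantity supplied is (123 - 107)/4 = 4; supply is the short side, so Q = 4 trades at P = 123.
CS goes from (1/2)(11.7)(70.2) = 410.67 to 356 (computed as (224 - 123)(4) - (1/2)(6)(4)^2), a change of -54.67.

-54.67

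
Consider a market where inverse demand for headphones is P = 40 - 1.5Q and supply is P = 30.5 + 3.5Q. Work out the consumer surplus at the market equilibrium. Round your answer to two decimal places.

Setting demand equal to supply, 9.5 = 5Q, so Q* = 1.9 and P* = 37.15.
The demand choke price is 40, so CS = (1/2)(Q*)(40 - P*) = (1/2)(1.9)(2.85) = 2.7075.

2.71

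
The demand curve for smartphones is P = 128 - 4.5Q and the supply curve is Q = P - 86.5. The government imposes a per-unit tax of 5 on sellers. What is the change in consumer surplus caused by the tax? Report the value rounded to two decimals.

Rewriting supply in inverse form: P = 86.5 + Q.
Without the tax, 128 - 4.5Q = 86.5 + Q so Q* = 7.5455 and P* = 94.0455.
With the tax, sellers need 5 more per unit: 128 - 4.5Q = 86.5 + Q + 5, so Q_t = 6.6364. Buyers pay P_b = 98.1364; sellers receive P_s = P_b - 5 = 93.1364.
Consumers lose the trapezoid between P* and P_b out to Q_t plus the triangle from Q_t to Q*: change in CS = 99.093 - 128.1012 = -29.0083.

-29.01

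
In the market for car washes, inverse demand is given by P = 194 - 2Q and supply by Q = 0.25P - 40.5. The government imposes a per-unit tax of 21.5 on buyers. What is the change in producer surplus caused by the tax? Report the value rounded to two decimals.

Rewriting supply in inverse form: P = 162 + 4Q.
Pre-tax equilibrium: 194 - 2Q = 162 + 4Q gives Q* = 5.3333, P* = 183.3333.
With the tax, buyers' net willingness to pay falls by 21.5: (194 - 21.5) - 2Q = 162 + 4Q, so Q_t = 1.75. Buyers pay P_b = 190.5; sellers receive P_s = P_b - 21.5 = 169.
Producers lose the trapezoid between P_s and P* out to Q_t plus the triangle from Q_t to Q*: change in PS = 6.125 - 56.8889 = -50.7639.

-50.76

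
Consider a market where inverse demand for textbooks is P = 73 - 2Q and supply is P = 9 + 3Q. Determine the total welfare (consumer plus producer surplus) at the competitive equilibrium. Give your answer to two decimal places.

409.60

Equilibrium: 73 - 2Q = 9 + 3Q, so Q* = 12.8 and P* = 47.4.
CS = (1/2)(12.8)(25.6) = 163.84 and PS = (1/2)(12.8)(38.4) = 245.76, so total surplus = 409.6.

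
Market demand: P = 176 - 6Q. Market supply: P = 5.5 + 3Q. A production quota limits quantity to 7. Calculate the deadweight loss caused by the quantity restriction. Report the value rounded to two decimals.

642.01

Unrestricted equilibrium: Q* = (176 - 5.5)/(6 + 3) = 18.9444.
At Q = 7 the demand price is 176 - 6(7) = 134 and the supply price is 5.5 + 3(7) = 26.5.
DWL = (1/2)(gap between curves at 7) x (Q* - 7) = (1/2)(107.5)(11.9444) = 642.0139.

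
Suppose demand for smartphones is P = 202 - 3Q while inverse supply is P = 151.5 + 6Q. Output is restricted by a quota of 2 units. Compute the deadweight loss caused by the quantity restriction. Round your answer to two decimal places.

Unrestricted equilibrium: Q* = (202 - 151.5)/(3 + 6) = 5.6111.
At Q = 2 the demand price is 202 - 3(2) = 196 and the supply price is 151.5 + 6(2) = 163.5.
DWL = (1/2)(gap between curves at 2) x (Q* - 2) = (1/2)(32.5)(3.6111) = 58.6806.

58.68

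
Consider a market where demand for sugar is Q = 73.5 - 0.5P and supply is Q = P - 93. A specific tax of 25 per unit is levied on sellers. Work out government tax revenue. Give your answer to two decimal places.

Rewriting demand in inverse form: P = 147 - 2Q.
Rewriting supply in inverse form: P = 93 + Q.
Without the tax, 147 - 2Q = 93 + Q so Q* = 18 and P* = 111.
A tax on sellers shifts supply up by 25: 147 - 2Q = 93 + Q + 25, so Q_t = 9.6667. Buyers pay P_b = 127.6667; sellers receive P_s = P_b - 25 = 102.6667.
Tax revenue = t x Q_t = 25 x 9.6667 = 241.6667.

241.67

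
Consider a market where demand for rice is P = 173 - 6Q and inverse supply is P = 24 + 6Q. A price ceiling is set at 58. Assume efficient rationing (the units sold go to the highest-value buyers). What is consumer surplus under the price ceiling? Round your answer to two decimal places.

Free-market equilibrium: 173 - 6Q = 24 + 6Q gives Q* = 12.4167, P* = 98.5.
At the ceiling price 58, quantity supplied is (58 - 24)/6 = 5.6667; supply is the short side, so Q = 5.6667 trades at P = 58.
The demand price at Q = 5.6667 is 139. CS is the trapezoid between demand and 58 over [0, 5.6667]: (1/2)[(173 - 58) + (139 - 58)](5.6667) = 555.3333.

555.33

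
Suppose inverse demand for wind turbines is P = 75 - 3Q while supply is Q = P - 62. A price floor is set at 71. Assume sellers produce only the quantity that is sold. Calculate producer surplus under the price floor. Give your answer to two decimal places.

Rewriting supply in inverse form: P = 62 + Q.
Without the control, 75 - 3Q = 62 + Q so Q* = 3.25 and P* = 65.25.
At P = 71, buyers demand (75 - 71)/3 = 1.3333 while sellers would supply more, so the quantity traded is 1.3333 at price 71.
The supply price at Q = 1.3333 is 63.3333. PS is the trapezoid between 71 and supply over [0, 1.3333]: (1/2)[(71 - 62) + (71 - 63.3333)](1.3333) = 11.1111.

11.11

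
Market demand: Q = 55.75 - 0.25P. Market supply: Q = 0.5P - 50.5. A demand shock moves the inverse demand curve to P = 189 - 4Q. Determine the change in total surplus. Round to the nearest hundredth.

-595.00

Rewriting demand in inverse form: P = 223 - 4Q.
Rewriting supply in inverse form: P = 101 + 2Q.
Initial equilibrium: Q_0 = 20.3333, P_0 = 141.6667; CS_0 = (1/2)(20.3333)(81.3333) = 826.8889, PS_0 = (1/2)(20.3333)(40.6667) = 413.4444.
New equilibrium: 189 - 4Q = 101 + 2Q gives Q_1 = 14.6667, P_1 = 130.3333; CS_1 = 430.2222, PS_1 = 215.1111.
Change in total surplus = (430.2222 + 215.1111) - (826.8889 + 413.4444) = -595.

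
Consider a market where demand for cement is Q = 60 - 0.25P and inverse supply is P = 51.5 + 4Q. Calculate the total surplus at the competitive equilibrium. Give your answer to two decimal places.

2220.77

Rewriting demand in inverse form: P = 240 - 4Q.
Equilibrium: 240 - 4Q = 51.5 + 4Q, so Q* = 23.5625 and P* = 145.75.
Total surplus is the full triangle between the curves from 0 to Q*: (1/2)(23.5625)(240 - 51.5) = 2220.7656.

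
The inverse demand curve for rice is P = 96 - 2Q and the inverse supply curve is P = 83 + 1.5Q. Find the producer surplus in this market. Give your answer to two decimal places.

Equilibrium: 96 - 2Q = 83 + 1.5Q, so Q* = 3.7143 and P* = 88.5714.
The supply curve's price intercept is 83, so PS = (1/2)(Q*)(P* - 83) = (1/2)(3.7143)(5.5714) = 10.3469.

10.35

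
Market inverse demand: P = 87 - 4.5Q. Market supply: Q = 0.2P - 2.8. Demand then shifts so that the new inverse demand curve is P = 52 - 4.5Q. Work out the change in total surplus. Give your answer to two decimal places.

-204.47

Rewriting supply in inverse form: P = 14 + 5Q.
Initial equilibrium: Q_0 = 7.6842, P_0 = 52.4211; CS_0 = (1/2)(7.6842)(34.5789) = 132.856, PS_0 = (1/2)(7.6842)(38.4211) = 147.6177.
New equilibrium: 52 - 4.5Q = 14 + 5Q gives Q_1 = 4, P_1 = 34; CS_1 = 36, PS_1 = 40.
Change in total surplus = (36 + 40) - (132.856 + 147.6177) = -204.4737.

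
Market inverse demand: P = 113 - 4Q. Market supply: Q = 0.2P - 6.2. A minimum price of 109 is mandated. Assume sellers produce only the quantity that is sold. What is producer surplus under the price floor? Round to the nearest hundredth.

Rewriting supply in inverse form: P = 31 + 5Q.
Free-market equilibrium: 113 - 4Q = 31 + 5Q gives Q* = 9.1111, P* = 76.5556.
At the floor price 109, quantity demanded is (113 - 109)/4 = 1; demand is the short side, so Q = 1 trades at P = 109.
The supply price at Q = 1 is 36. PS is the trapezoid between 109 and supply over [0, 1]: (1/2)[(109 - 31) + (109 - 36)](1) = 75.5.

75.50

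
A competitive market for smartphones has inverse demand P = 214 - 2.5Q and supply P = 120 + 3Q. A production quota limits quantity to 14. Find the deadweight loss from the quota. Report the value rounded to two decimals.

26.27

Without the quota, 214 - 2.5Q = 120 + 3Q gives Q* = 17.0909.
At Q = 14 the demand price is 214 - 2.5(14) = 179 and the supply price is 120 + 3(14) = 162.
Deadweight loss is the triangle between the curves from 14 to 17.0909: (1/2)(179 - 162)(17.0909 - 14) = 26.2727.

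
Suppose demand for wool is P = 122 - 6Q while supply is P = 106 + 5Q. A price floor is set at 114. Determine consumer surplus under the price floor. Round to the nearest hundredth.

Without the control, 122 - 6Q = 106 + 5Q so Q* = 1.4545 and P* = 113.2727.
At the floor price 114, quantity demanded is (122 - 114)/6 = 1.3333; demand is the short side, so Q = 1.3333 trades at P = 114.
CS is the triangle under demand above 114: (1/2)(1.3333)(122 - 114) = 5.3333.

5.33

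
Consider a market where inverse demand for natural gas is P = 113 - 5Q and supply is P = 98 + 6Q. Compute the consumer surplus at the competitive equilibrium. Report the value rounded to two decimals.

4.65

Setting demand equal to supply, 15 = 11Q, so Q* = 1.3636 and P* = 106.1818.
Consumer surplus is the triangle under demand above P*: (1/2)(1.3636)(113 - 106.1818) = (1/2)(1.3636)(6.8182) = 4.6488.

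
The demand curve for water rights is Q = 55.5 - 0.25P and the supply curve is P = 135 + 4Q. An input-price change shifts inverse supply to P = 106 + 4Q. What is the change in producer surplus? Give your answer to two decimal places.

183.97

Rewriting demand in inverse form: P = 222 - 4Q.
Initial equilibrium: Q_0 = 10.875, P_0 = 178.5; CS_0 = (1/2)(10.875)(43.5) = 236.5312, PS_0 = (1/2)(10.875)(43.5) = 236.5312.
New equilibrium: 222 - 4Q = 106 + 4Q gives Q_1 = 14.5, P_1 = 164; CS_1 = 420.5, PS_1 = 420.5.
Change in producer surplus = 420.5 - 236.5312 = 183.9688.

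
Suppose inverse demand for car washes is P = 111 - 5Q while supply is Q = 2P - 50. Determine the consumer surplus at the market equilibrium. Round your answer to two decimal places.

611.24

Rewriting supply in inverse form: P = 25 + 0.5Q.
Set 111 - 5Q = 25 + 0.5Q, which gives 86 = 5.5Q, so Q* = 15.6364 and P* = 111 - 5(15.6364) = 32.8182.
Consumer surplus is the triangle under demand above P*: (1/2)(15.6364)(111 - 32.8182) = (1/2)(15.6364)(78.1818) = 611.2397.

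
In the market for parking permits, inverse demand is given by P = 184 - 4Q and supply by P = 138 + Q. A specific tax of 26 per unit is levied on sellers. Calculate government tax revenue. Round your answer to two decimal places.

104.00

Without the tax, 184 - 4Q = 138 + Q so Q* = 9.2 and P* = 147.2.
A tax on sellers shifts supply up by 26: 184 - 4Q = 138 + Q + 26, so Q_t = 4. Buyers pay P_b = 168; sellers receive P_s = P_b - 26 = 142.
Revenue is the tax times quantity traded: 26 x 4 = 104.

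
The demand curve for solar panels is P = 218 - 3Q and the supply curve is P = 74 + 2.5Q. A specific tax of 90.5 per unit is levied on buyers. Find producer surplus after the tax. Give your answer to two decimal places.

Without the tax, 218 - 3Q = 74 + 2.5Q so Q* = 26.1818 and P* = 139.4545.
With the tax, buyers' net willingness to pay falls by 90.5: (218 - 90.5) - 3Q = 74 + 2.5Q, so Q_t = 9.7273. Buyers pay P_b = 188.8182; sellers receive P_s = P_b - 90.5 = 98.3182.
Producer surplus is the triangle above supply below P_s: (1/2)(9.7273)(98.3182 - 74) = 118.2748.

118.27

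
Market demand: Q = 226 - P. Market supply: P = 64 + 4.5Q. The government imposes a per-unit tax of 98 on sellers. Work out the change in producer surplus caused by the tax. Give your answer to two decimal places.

-1647.37

Rewriting demand in inverse form: P = 226 - Q.
Without the tax, 226 - Q = 64 + 4.5Q so Q* = 29.4545 and P* = 196.5455.
With the tax, sellers need 98 more per unit: 226 - Q = 64 + 4.5Q + 98, so Q_t = 11.6364. Buyers pay P_b = 214.3636; sellers receive P_s = P_b - 98 = 116.3636.
PS falls from (1/2)(29.4545)(132.5455) = 1952.0331 to (1/2)(11.6364)(52.3636) = 304.6612, a change of -1647.3719.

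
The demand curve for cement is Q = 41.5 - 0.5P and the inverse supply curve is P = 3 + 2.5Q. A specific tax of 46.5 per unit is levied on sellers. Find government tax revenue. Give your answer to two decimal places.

346.17

Rewriting demand in inverse form: P = 83 - 2Q.
Without the tax, 83 - 2Q = 3 + 2.5Q so Q* = 17.7778 and P* = 47.4444.
With the tax, sellers need 46.5 more per unit: 83 - 2Q = 3 + 2.5Q + 46.5, so Q_t = 7.4444. Buyers pay P_b = 68.1111; sellers receive P_s = P_b - 46.5 = 21.6111.
Revenue is the tax times quantity traded: 46.5 x 7.4444 = 346.1667.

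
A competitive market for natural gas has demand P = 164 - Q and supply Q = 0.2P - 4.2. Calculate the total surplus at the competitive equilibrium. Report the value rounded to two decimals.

1704.08

Rewriting supply in inverse form: P = 21 + 5Q.
Set 164 - Q = 21 + 5Q, which gives 143 = 6Q, so Q* = 23.8333 and P* = 164 - (23.8333) = 140.1667.
CS = (1/2)(23.8333)(23.8333) = 284.0139 and PS = (1/2)(23.8333)(119.1667) = 1420.0694, so total surplus = 1704.0833.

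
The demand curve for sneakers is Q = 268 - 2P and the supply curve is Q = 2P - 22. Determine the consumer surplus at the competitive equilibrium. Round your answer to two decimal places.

Rewriting demand in inverse form: P = 134 - 0.5Q.
Rewriting supply in inverse form: P = 11 + 0.5Q.
Equilibrium: 134 - 0.5Q = 11 + 0.5Q, so Q* = 123 and P* = 72.5.
The demand choke price is 134, so CS = (1/2)(Q*)(134 - P*) = (1/2)(123)(61.5) = 3782.25.

3782.25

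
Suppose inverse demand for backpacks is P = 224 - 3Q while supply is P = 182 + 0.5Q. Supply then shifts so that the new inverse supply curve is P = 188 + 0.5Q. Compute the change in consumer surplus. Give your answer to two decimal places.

-57.31

Initial equilibrium: Q_0 = 12, P_0 = 188; CS_0 = (1/2)(12)(36) = 216, PS_0 = (1/2)(12)(6) = 36.
New equilibrium: 224 - 3Q = 188 + 0.5Q gives Q_1 = 10.2857, P_1 = 193.1429; CS_1 = 158.6939, PS_1 = 26.449.
Change in consumer surplus = 158.6939 - 216 = -57.3061.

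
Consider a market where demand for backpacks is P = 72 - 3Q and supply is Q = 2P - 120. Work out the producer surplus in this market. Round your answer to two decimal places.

2.94

Rewriting supply in inverse form: P = 60 + 0.5Q.
Set 72 - 3Q = 60 + 0.5Q, which gives 12 = 3.5Q, so Q* = 3.4286 and P* = 72 - 3(3.4286) = 61.7143.
Producer surplus is the triangle above supply below P*: (1/2)(3.4286)(61.7143 - 60) = (1/2)(3.4286)(1.7143) = 2.9388.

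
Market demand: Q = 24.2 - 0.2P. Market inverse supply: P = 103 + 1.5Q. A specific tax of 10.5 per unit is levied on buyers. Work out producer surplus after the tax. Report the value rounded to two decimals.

Rewriting demand in inverse form: P = 121 - 5Q.
Pre-tax equilibrium: 121 - 5Q = 103 + 1.5Q gives Q* = 2.7692, P* = 107.1538.
A tax on buyers shifts demand down by 10.5: (121 - 10.5) - 5Q = 103 + 1.5Q, so Q_t = 1.1538. Buyers pay P_b = 115.2308; sellers receive P_s = P_b - 10.5 = 104.7308.
PS = (1/2)(Q_t)(P_s - 103) = (1/2)(1.1538)(1.7308) = 0.9985.

1.00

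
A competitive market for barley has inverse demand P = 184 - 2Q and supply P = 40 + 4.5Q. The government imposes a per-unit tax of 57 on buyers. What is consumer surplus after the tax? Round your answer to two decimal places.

Pre-tax equilibrium: 184 - 2Q = 40 + 4.5Q gives Q* = 22.1538, P* = 139.6923.
A tax on buyers shifts demand down by 57: (184 - 57) - 2Q = 40 + 4.5Q, so Q_t = 13.3846. Buyers pay P_b = 157.2308; sellers receive P_s = P_b - 57 = 100.2308.
Consumer surplus is the triangle under demand above P_b: (1/2)(13.3846)(184 - 157.2308) = 179.1479.

179.15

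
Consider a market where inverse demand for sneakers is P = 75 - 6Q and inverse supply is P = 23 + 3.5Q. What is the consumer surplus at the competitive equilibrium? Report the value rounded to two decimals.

Setting demand equal to supply, 52 = 9.5Q, so Q* = 5.4737 and P* = 42.1579.
The demand choke price is 75, so CS = (1/2)(Q*)(75 - P*) = (1/2)(5.4737)(32.8421) = 89.8837.

89.88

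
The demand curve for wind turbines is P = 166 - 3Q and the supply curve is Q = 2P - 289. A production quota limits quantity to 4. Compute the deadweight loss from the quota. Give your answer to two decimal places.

8.04

Rewriting supply in inverse form: P = 144.5 + 0.5Q.
Without the quota, 166 - 3Q = 144.5 + 0.5Q gives Q* = 6.1429.
At Q = 4 the demand price is 166 - 3(4) = 154 and the supply price is 144.5 + 0.5(4) = 146.5.
DWL = (1/2)(gap between curves at 4) x (Q* - 4) = (1/2)(7.5)(2.1429) = 8.0357.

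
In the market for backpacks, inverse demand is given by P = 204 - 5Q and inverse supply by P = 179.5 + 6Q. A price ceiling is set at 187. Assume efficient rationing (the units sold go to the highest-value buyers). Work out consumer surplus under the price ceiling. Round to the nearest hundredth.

17.34

Free-market equilibrium: 204 - 5Q = 179.5 + 6Q gives Q* = 2.2273, P* = 192.8636.
At the ceiling price 187, quantity supplied is (187 - 179.5)/6 = 1.25; supply is the short side, so Q = 1.25 trades at P = 187.
The demand price at Q = 1.25 is 197.75. CS is the trapezoid between demand and 187 over [0, 1.25]: (1/2)[(204 - 187) + (197.75 - 187)](1.25) = 17.3438.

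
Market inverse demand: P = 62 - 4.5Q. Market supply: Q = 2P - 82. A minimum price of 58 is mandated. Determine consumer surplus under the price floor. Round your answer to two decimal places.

1.78

Rewriting supply in inverse form: P = 41 + 0.5Q.
Free-market equilibrium: 62 - 4.5Q = 41 + 0.5Q gives Q* = 4.2, P* = 43.1.
At P = 58, buyers demand (62 - 58)/4.5 = 0.8889 while sellers would supply more, so the quantity traded is 0.8889 at price 58.
CS is the triangle under demand above 58: (1/2)(0.8889)(62 - 58) = 1.7778.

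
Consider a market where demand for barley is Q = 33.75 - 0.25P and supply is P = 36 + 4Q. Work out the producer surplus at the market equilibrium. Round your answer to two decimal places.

Rewriting demand in inverse form: P = 135 - 4Q.
Equilibrium: 135 - 4Q = 36 + 4Q, so Q* = 12.375 and P* = 85.5.
PS is the area between P* and the supply curve from 0 to Q*: (1/2)(12.375)(49.5) = 306.2812.

306.28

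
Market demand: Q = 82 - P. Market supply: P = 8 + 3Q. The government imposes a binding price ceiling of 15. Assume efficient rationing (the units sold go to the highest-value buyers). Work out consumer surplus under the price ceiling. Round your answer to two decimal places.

Rewriting demand in inverse form: P = 82 - Q.
Free-market equilibrium: 82 - Q = 8 + 3Q gives Q* = 18.5, P* = 63.5.
At the ceiling price 15, quantity supplied is (15 - 8)/3 = 2.3333; supply is the short side, so Q = 2.3333 trades at P = 15.
The demand price at Q = 2.3333 is 79.6667. CS is the trapezoid between demand and 15 over [0, 2.3333]: (1/2)[(82 - 15) + (79.6667 - 15)](2.3333) = 153.6111.

153.61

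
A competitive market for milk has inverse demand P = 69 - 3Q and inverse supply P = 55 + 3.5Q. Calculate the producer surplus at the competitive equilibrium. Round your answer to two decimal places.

8.12

Equilibrium: 69 - 3Q = 55 + 3.5Q, so Q* = 2.1538 and P* = 62.5385.
PS is the area between P* and the supply curve from 0 to Q*: (1/2)(2.1538)(7.5385) = 8.1183.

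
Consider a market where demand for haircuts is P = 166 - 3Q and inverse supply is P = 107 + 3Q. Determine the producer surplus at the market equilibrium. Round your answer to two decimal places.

Setting demand equal to supply, 59 = 6Q, so Q* = 9.8333 and P* = 136.5.
The supply curve's price intercept is 107, so PS = (1/2)(Q*)(P* - 107) = (1/2)(9.8333)(29.5) = 145.0417.

145.04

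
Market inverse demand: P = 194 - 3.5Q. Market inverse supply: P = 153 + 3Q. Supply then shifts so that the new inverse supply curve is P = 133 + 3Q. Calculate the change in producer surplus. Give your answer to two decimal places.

Initial equilibrium: Q_0 = 6.3077, P_0 = 171.9231; CS_0 = (1/2)(6.3077)(22.0769) = 69.6272, PS_0 = (1/2)(6.3077)(18.9231) = 59.6805.
New equilibrium: 194 - 3.5Q = 133 + 3Q gives Q_1 = 9.3846, P_1 = 161.1538; CS_1 = 154.1243, PS_1 = 132.1065.
Change in producer surplus = 132.1065 - 59.6805 = 72.426.

72.43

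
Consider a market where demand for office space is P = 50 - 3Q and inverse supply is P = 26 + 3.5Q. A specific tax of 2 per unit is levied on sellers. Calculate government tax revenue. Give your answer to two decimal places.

6.77

Without the tax, 50 - 3Q = 26 + 3.5Q so Q* = 3.6923 and P* = 38.9231.
With the tax, sellers need 2 more per unit: 50 - 3Q = 26 + 3.5Q + 2, so Q_t = 3.3846. Buyers pay P_b = 39.8462; sellers receive P_s = P_b - 2 = 37.8462.
Revenue is the tax times quantity traded: 2 x 3.3846 = 6.7692.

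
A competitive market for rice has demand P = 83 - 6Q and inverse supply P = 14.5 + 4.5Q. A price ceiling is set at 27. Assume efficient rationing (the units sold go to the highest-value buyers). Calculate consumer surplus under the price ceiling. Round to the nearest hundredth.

Without the control, 83 - 6Q = 14.5 + 4.5Q so Q* = 6.5238 and P* = 43.8571.
At P = 27, sellers supply (27 - 14.5)/4.5 = 2.7778 while buyers want more, so the quantity traded is 2.7778 at price 27.
The demand price at Q = 2.7778 is 66.3333. CS is the trapezoid between demand and 27 over [0, 2.7778]: (1/2)[(83 - 27) + (66.3333 - 27)](2.7778) = 132.4074.

132.41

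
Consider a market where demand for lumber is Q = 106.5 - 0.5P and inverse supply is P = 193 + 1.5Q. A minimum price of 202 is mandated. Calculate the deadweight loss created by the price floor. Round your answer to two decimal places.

Rewriting demand in inverse form: P = 213 - 2Q.
Free-market equilibrium: 213 - 2Q = 193 + 1.5Q gives Q* = 5.7143, P* = 201.5714.
At P = 202, buyers demand (213 - 202)/2 = 5.5 while sellers would supply more, so the quantity traded is 5.5 at price 202.
The lost-trades triangle has base Q* - 5.5 = 0.2143 and height equal to the gap between the curves at Q = 5.5, which is 202 - 201.25 = 0.75. DWL = (1/2)(0.2143)(0.75) = 0.0804.

0.08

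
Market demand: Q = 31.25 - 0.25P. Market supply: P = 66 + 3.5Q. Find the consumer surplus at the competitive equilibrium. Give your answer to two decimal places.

Rewriting demand in inverse form: P = 125 - 4Q.
Setting demand equal to supply, 59 = 7.5Q, so Q* = 7.8667 and P* = 93.5333.
CS is the area between the demand curve and P* from 0 to Q*: (1/2)(7.8667)(31.4667) = 123.7689.

123.77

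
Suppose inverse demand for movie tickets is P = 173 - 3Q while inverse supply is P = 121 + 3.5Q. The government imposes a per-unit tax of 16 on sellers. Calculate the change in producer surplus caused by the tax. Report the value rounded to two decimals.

-58.32

Pre-tax equilibrium: 173 - 3Q = 121 + 3.5Q gives Q* = 8, P* = 149.
With the tax, sellers need 16 more per unit: 173 - 3Q = 121 + 3.5Q + 16, so Q_t = 5.5385. Buyers pay P_b = 156.3846; sellers receive P_s = P_b - 16 = 140.3846.
Producers lose the trapezoid between P_s and P* out to Q_t plus the triangle from Q_t to Q*: change in PS = 53.6805 - 112 = -58.3195.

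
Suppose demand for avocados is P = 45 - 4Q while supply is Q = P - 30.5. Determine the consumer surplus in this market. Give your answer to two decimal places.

16.82

Rewriting supply in inverse form: P = 30.5 + Q.
Setting demand equal to supply, 14.5 = 5Q, so Q* = 2.9 and P* = 33.4.
The demand choke price is 45, so CS = (1/2)(Q*)(45 - P*) = (1/2)(2.9)(11.6) = 16.82.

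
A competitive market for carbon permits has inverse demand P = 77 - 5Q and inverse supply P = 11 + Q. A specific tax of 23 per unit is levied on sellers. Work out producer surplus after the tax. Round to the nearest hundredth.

25.68

Without the tax, 77 - 5Q = 11 + Q so Q* = 11 and P* = 22.
With the tax, sellers need 23 more per unit: 77 - 5Q = 11 + Q + 23, so Q_t = 7.1667. Buyers pay P_b = 41.1667; sellers receive P_s = P_b - 23 = 18.1667.
Producer surplus is the triangle above supply below P_s: (1/2)(7.1667)(18.1667 - 11) = 25.6806.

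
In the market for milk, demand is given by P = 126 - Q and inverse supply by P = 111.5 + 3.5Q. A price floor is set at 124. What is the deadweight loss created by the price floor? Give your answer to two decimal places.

Free-market equilibrium: 126 - Q = 111.5 + 3.5Q gives Q* = 3.2222, P* = 122.7778.
At the floor price 124, quantity demanded is (126 - 124)/1 = 2; demand is the short side, so Q = 2 trades at P = 124.
The lost-trades triangle has base Q* - 2 = 1.2222 and height equal to the gap between the curves at Q = 2, which is 124 - 118.5 = 5.5. DWL = (1/2)(1.2222)(5.5) = 3.3611.

3.36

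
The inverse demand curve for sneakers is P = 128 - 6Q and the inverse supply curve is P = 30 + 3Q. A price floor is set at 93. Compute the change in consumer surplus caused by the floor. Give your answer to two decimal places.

Without the control, 128 - 6Q = 30 + 3Q so Q* = 10.8889 and P* = 62.6667.
At the floor price 93, quantity demanded is (128 - 93)/6 = 5.8333; demand is the short side, so Q = 5.8333 trades at P = 93.
CS goes from (1/2)(10.8889)(65.3333) = 355.7037 to 102.0833 (computed as (128 - 93)(5.8333) - (1/2)(6)(5.8333)^2), a change of -253.6204.

-253.62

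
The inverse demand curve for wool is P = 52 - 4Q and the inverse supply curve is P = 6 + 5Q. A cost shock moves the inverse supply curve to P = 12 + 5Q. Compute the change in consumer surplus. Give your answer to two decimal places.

Initial equilibrium: Q_0 = 5.1111, P_0 = 31.5556; CS_0 = (1/2)(5.1111)(20.4444) = 52.2469, PS_0 = (1/2)(5.1111)(25.5556) = 65.3086.
New equilibrium: 52 - 4Q = 12 + 5Q gives Q_1 = 4.4444, P_1 = 34.2222; CS_1 = 39.5062, PS_1 = 49.3827.
Change in consumer surplus = 39.5062 - 52.2469 = -12.7407.

-12.74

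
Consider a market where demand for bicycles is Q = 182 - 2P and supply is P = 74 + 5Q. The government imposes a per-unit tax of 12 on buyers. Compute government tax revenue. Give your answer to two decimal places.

Rewriting demand in inverse form: P = 91 - 0.5Q.
Pre-tax equilibrium: 91 - 0.5Q = 74 + 5Q gives Q* = 3.0909, P* = 89.4545.
With the tax, buyers' net willingness to pay falls by 12: (91 - 12) - 0.5Q = 74 + 5Q, so Q_t = 0.9091. Buyers pay P_b = 90.5455; sellers receive P_s = P_b - 12 = 78.5455.
Revenue is the tax times quantity traded: 12 x 0.9091 = 10.9091.

10.91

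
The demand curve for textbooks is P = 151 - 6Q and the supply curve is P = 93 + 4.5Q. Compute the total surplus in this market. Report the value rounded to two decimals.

Equilibrium: 151 - 6Q = 93 + 4.5Q, so Q* = 5.5238 and P* = 117.8571.
Total surplus is the full triangle between the curves from 0 to Q*: (1/2)(5.5238)(151 - 93) = 160.1905.

160.19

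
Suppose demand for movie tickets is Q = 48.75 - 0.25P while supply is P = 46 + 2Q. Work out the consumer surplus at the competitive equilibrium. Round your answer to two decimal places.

1233.39

Rewriting demand in inverse form: P = 195 - 4Q.
Equilibrium: 195 - 4Q = 46 + 2Q, so Q* = 24.8333 and P* = 95.6667.
CS is the area between the demand curve and P* from 0 to Q*: (1/2)(24.8333)(99.3333) = 1233.3889.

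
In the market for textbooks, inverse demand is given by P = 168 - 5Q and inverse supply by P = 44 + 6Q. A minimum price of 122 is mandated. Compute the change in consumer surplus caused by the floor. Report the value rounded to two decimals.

-106.09

Free-market equilibrium: 168 - 5Q = 44 + 6Q gives Q* = 11.2727, P* = 111.6364.
At the floor price 122, quantity demanded is (168 - 122)/5 = 9.2; demand is the short side, so Q = 9.2 trades at P = 122.
CS goes from (1/2)(11.2727)(56.3636) = 317.686 to 211.6 (computed as (168 - 122)(9.2) - (1/2)(5)(9.2)^2), a change of -106.086.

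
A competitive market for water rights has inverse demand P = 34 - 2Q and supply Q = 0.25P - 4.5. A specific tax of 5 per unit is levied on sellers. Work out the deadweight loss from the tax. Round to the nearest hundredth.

Rewriting supply in inverse form: P = 18 + 4Q.
Without the tax, 34 - 2Q = 18 + 4Q so Q* = 2.6667 and P* = 28.6667.
With the tax, sellers need 5 more per unit: 34 - 2Q = 18 + 4Q + 5, so Q_t = 1.8333. Buyers pay P_b = 30.3333; sellers receive P_s = P_b - 5 = 25.3333.
The welfare triangle lost has base Q* - Q_t = 0.8333 and height t = 5, so DWL = (1/2)(0.8333)(5) = 2.0833.

2.08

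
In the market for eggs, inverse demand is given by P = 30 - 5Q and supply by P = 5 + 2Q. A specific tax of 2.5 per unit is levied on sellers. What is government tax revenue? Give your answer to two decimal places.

Pre-tax equilibrium: 30 - 5Q = 5 + 2Q gives Q* = 3.5714, P* = 12.1429.
With the tax, sellers need 2.5 more per unit: 30 - 5Q = 5 + 2Q + 2.5, so Q_t = 3.2143. Buyers pay P_b = 13.9286; sellers receive P_s = P_b - 2.5 = 11.4286.
Tax revenue = t x Q_t = 2.5 x 3.2143 = 8.0357.

8.04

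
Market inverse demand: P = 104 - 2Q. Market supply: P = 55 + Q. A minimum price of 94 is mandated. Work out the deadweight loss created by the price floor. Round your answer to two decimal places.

Free-market equilibrium: 104 - 2Q = 55 + Q gives Q* = 16.3333, P* = 71.3333.
At P = 94, buyers demand (104 - 94)/2 = 5 while sellers would supply more, so the quantity traded is 5 at price 94.
At Q = 5 the demand price is 94 and the supply price is 60. Deadweight loss is the triangle between the curves from 5 to 16.3333: (1/2)(94 - 60)(16.3333 - 5) = 192.6667.

192.67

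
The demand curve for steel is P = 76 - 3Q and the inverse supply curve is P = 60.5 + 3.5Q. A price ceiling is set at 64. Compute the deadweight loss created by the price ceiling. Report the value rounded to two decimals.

Free-market equilibrium: 76 - 3Q = 60.5 + 3.5Q gives Q* = 2.3846, P* = 68.8462.
At the ceiling price 64, quantity supplied is (64 - 60.5)/3.5 = 1; supply is the short side, so Q = 1 trades at P = 64.
At Q = 1 the demand price is 73 and the supply price is 64. Deadweight loss is the triangle between the curves from 1 to 2.3846: (1/2)(73 - 64)(2.3846 - 1) = 6.2308.

6.23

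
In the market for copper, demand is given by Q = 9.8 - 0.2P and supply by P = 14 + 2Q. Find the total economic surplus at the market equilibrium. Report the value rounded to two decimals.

87.50

Rewriting demand in inverse form: P = 49 - 5Q.
Equilibrium: 49 - 5Q = 14 + 2Q, so Q* = 5 and P* = 24.
Total surplus is the full triangle between the curves from 0 to Q*: (1/2)(5)(49 - 14) = 87.5.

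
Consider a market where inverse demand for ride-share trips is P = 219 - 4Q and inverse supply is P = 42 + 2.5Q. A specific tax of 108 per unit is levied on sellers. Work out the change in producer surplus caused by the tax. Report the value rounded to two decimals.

Pre-tax equilibrium: 219 - 4Q = 42 + 2.5Q gives Q* = 27.2308, P* = 110.0769.
A tax on sellers shifts supply up by 108: 219 - 4Q = 42 + 2.5Q + 108, so Q_t = 10.6154. Buyers pay P_b = 176.5385; sellers receive P_s = P_b - 108 = 68.5385.
Producers lose the trapezoid between P_s and P* out to Q_t plus the triangle from Q_t to Q*: change in PS = 140.858 - 926.8935 = -786.0355.

-786.04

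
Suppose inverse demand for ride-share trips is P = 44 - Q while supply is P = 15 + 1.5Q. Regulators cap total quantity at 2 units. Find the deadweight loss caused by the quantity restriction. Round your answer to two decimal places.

115.20

Without the quota, 44 - Q = 15 + 1.5Q gives Q* = 11.6.
At Q = 2 the demand price is 44 - (2) = 42 and the supply price is 15 + 1.5(2) = 18.
DWL = (1/2)(gap between curves at 2) x (Q* - 2) = (1/2)(24)(9.6) = 115.2.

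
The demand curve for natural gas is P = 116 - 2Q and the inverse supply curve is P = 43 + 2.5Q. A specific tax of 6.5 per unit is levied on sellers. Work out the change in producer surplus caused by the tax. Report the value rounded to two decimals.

Without the tax, 116 - 2Q = 43 + 2.5Q so Q* = 16.2222 and P* = 83.5556.
A tax on sellers shifts supply up by 6.5: 116 - 2Q = 43 + 2.5Q + 6.5, so Q_t = 14.7778. Buyers pay P_b = 86.4444; sellers receive P_s = P_b - 6.5 = 79.9444.
Producers lose the trapezoid between P_s and P* out to Q_t plus the triangle from Q_t to Q*: change in PS = 272.9784 - 328.9506 = -55.9722.

-55.97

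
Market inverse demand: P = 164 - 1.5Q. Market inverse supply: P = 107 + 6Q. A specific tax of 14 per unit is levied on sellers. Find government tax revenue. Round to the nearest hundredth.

80.27

Pre-tax equilibrium: 164 - 1.5Q = 107 + 6Q gives Q* = 7.6, P* = 152.6.
A tax on sellers shifts supply up by 14: 164 - 1.5Q = 107 + 6Q + 14, so Q_t = 5.7333. Buyers pay P_b = 155.4; sellers receive P_s = P_b - 14 = 141.4.
Revenue is the tax times quantity traded: 14 x 5.7333 = 80.2667.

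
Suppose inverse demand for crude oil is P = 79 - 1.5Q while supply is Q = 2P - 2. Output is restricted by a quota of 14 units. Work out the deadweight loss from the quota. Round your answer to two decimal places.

Rewriting supply in inverse form: P = 1 + 0.5Q.
Without the quota, 79 - 1.5Q = 1 + 0.5Q gives Q* = 39.
At Q = 14 the demand price is 79 - 1.5(14) = 58 and the supply price is 1 + 0.5(14) = 8.
DWL = (1/2)(gap between curves at 14) x (Q* - 14) = (1/2)(50)(25) = 625.

625.00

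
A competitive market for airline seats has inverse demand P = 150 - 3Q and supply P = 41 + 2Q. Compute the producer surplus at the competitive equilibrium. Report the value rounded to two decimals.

475.24

Equilibrium: 150 - 3Q = 41 + 2Q, so Q* = 21.8 and P* = 84.6.
The supply curve's price intercept is 41, so PS = (1/2)(Q*)(P* - 41) = (1/2)(21.8)(43.6) = 475.24.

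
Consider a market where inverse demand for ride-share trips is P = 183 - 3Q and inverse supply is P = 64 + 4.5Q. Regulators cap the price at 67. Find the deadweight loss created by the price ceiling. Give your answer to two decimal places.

Free-market equilibrium: 183 - 3Q = 64 + 4.5Q gives Q* = 15.8667, P* = 135.4.
At P = 67, sellers supply (67 - 64)/4.5 = 0.6667 while buyers want more, so the quantity traded is 0.6667 at price 67.
At Q = 0.6667 the demand price is 181 and the supply price is 67. Deadweight loss is the triangle between the curves from 0.6667 to 15.8667: (1/2)(181 - 67)(15.8667 - 0.6667) = 866.4.

866.40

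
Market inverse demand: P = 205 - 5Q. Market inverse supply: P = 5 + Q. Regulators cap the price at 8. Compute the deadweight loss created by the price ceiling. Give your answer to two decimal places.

2760.33

Without the control, 205 - 5Q = 5 + Q so Q* = 33.3333 and P* = 38.3333.
At the ceiling price 8, quantity supplied is (8 - 5)/1 = 3; supply is the short side, so Q = 3 trades at P = 8.
At Q = 3 the demand price is 190 and the supply price is 8. Deadweight loss is the triangle between the curves from 3 to 33.3333: (1/2)(190 - 8)(33.3333 - 3) = 2760.3333.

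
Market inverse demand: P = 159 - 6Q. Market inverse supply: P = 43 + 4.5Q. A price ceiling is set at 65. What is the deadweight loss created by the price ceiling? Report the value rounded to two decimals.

Without the control, 159 - 6Q = 43 + 4.5Q so Q* = 11.0476 and P* = 92.7143.
At the ceiling price 65, quantity supplied is (65 - 43)/4.5 = 4.8889; supply is the short side, so Q = 4.8889 trades at P = 65.
At Q = 4.8889 the demand price is 129.6667 and the supply price is 65. Deadweight loss is the triangle between the curves from 4.8889 to 11.0476: (1/2)(129.6667 - 65)(11.0476 - 4.8889) = 199.1323.

199.13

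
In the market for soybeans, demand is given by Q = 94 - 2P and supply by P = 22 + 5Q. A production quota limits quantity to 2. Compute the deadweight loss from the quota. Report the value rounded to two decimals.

17.82

Rewriting demand in inverse form: P = 47 - 0.5Q.
Without the quota, 47 - 0.5Q = 22 + 5Q gives Q* = 4.5455.
At Q = 2 the demand price is 47 - 0.5(2) = 46 and the supply price is 22 + 5(2) = 32.
Deadweight loss is the triangle between the curves from 2 to 4.5455: (1/2)(46 - 32)(4.5455 - 2) = 17.8182.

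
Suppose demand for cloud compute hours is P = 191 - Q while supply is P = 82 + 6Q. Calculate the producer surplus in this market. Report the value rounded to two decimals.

Setting demand equal to supply, 109 = 7Q, so Q* = 15.5714 and P* = 175.4286.
Producer surplus is the triangle above supply below P*: (1/2)(15.5714)(175.4286 - 82) = (1/2)(15.5714)(93.4286) = 727.4082.

727.41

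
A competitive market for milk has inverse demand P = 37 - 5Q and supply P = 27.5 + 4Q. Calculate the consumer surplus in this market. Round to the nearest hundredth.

2.79

Setting demand equal to supply, 9.5 = 9Q, so Q* = 1.0556 and P* = 31.7222.
The demand choke price is 37, so CS = (1/2)(Q*)(37 - P*) = (1/2)(1.0556)(5.2778) = 2.7855.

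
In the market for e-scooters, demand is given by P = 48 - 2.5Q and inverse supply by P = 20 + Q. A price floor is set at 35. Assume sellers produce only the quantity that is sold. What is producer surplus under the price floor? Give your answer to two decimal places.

64.48

Free-market equilibrium: 48 - 2.5Q = 20 + Q gives Q* = 8, P* = 28.
At P = 35, buyers demand (48 - 35)/2.5 = 5.2 while sellers would supply more, so the quantity traded is 5.2 at price 35.
The supply price at Q = 5.2 is 25.2. PS is the trapezoid between 35 and supply over [0, 5.2]: (1/2)[(35 - 20) + (35 - 25.2)](5.2) = 64.48.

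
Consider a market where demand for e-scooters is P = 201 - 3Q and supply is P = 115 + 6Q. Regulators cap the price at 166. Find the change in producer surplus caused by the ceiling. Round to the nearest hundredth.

-57.18

Without the control, 201 - 3Q = 115 + 6Q so Q* = 9.5556 and P* = 172.3333.
At P = 166, sellers supply (166 - 115)/6 = 8.5 while buyers want more, so the quantity traded is 8.5 at price 166.
PS goes from (1/2)(9.5556)(57.3333) = 273.9259 to 216.75 (computed as (166 - 115)(8.5) - (1/2)(6)(8.5)^2), a change of -57.1759.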